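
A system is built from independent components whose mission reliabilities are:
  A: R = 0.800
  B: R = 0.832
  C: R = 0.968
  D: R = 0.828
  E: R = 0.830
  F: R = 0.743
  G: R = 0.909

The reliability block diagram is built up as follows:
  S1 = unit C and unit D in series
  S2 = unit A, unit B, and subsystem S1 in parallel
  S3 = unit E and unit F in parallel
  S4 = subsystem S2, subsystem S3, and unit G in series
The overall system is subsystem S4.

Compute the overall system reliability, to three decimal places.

Series (C and D): 0.96800 × 0.82800 = 0.80150
Parallel (A, B, and [0.80150]): 1 − (1 − 0.80000)(1 − 0.83200)(1 − 0.80150) = 0.99333
Parallel (E and F): 1 − (1 − 0.83000)(1 − 0.74300) = 0.95631
Series ([0.99333], [0.95631], and G): 0.99333 × 0.95631 × 0.90900 = 0.863

0.863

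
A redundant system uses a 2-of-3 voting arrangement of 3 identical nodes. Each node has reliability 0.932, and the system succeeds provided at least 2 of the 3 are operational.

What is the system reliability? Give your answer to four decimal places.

R = Σ_{i=2}^{3} C(3,i) p^i (1−p)^{3−i} with p = 0.932
C(3,2)·0.932^2·0.068^1 = 0.177199
C(3,3)·0.932^3·0.068^0 = 0.809558
Sum = 0.9868

0.9868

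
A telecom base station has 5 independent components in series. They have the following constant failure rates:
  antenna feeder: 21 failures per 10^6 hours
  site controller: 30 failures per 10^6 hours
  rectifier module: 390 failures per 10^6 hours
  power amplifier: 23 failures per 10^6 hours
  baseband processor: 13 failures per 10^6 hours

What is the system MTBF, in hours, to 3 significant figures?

Series of exponential components: λ_sys = Σ λ_i
λ_sys = 0.000021 + 0.000030 + 0.00039 + 0.000023 + 0.000013 = 4.7700e-04 /h
MTBF = 1 / λ_sys = 2100 h

2100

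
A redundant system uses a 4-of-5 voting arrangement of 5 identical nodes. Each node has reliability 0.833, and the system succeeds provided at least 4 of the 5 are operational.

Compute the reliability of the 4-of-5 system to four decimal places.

R = Σ_{i=4}^{5} C(5,i) p^i (1−p)^{5−i} with p = 0.833
C(5,4)·0.833^4·0.167^1 = 0.402037
C(5,5)·0.833^5·0.167^0 = 0.401074
Sum = 0.8031

0.8031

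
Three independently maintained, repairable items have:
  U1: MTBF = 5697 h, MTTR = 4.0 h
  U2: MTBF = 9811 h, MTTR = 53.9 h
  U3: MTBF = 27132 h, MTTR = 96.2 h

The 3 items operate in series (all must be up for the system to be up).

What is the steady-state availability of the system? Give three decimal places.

A(U1) = MTBF/(MTBF+MTTR) = 5697/(5697+4.0) = 0.999298
A(U2) = MTBF/(MTBF+MTTR) = 9811/(9811+53.9) = 0.994536
A(U3) = MTBF/(MTBF+MTTR) = 27132/(27132+96.2) = 0.996467
Series availability: 0.999298 × 0.994536 × 0.996467 = 0.990

0.990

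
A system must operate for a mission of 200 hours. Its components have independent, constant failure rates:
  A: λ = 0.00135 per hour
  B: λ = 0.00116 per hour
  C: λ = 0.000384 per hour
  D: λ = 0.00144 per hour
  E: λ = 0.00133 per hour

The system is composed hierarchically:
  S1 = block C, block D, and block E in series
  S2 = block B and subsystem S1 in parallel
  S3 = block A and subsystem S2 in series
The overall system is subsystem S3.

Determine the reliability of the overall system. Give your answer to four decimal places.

R(A) = exp(−0.00135 × 200) = 0.763379
R(B) = exp(−0.00116 × 200) = 0.792946
R(C) = exp(−0.000384 × 200) = 0.926075
R(D) = exp(−0.00144 × 200) = 0.749762
R(E) = exp(−0.00133 × 200) = 0.766439
Series (C, D, and E): 0.926075 × 0.749762 × 0.766439 = 0.532166
Parallel (B and [0.532166]): 1 − (1 − 0.792946)(1 − 0.532166) = 0.903133
Series (A and [0.903133]): 0.763379 × 0.903133 = 0.6894

0.6894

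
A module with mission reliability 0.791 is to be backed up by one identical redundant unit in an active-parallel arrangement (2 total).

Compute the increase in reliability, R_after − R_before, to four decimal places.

R_before = 0.791
R_after = 1 − (1 − 0.791)^2 = 0.9563
ΔR = 0.9563 − 0.791 = 0.1653

0.1653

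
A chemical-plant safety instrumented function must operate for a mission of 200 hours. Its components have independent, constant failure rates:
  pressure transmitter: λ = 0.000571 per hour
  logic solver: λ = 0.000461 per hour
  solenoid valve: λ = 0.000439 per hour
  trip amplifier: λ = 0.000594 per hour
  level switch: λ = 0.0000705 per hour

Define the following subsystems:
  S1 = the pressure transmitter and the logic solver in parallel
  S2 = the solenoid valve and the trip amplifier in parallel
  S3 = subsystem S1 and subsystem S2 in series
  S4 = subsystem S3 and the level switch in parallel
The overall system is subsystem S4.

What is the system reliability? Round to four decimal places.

R(pressure transmitter) = exp(−0.000571 × 200) = 0.892080
R(logic solver) = exp(−0.000461 × 200) = 0.911923
R(solenoid valve) = exp(−0.000439 × 200) = 0.915944
R(trip amplifier) = exp(−0.000594 × 200) = 0.887985
R(level switch) = exp(−0.0000705 × 200) = 0.985999
Parallel (pressure transmitter and logic solver): 1 − (1 − 0.892080)(1 − 0.911923) = 0.990495
Parallel (solenoid valve and trip amplifier): 1 − (1 − 0.915944)(1 − 0.887985) = 0.990584
Series ([0.990495] and [0.990584]): 0.990495 × 0.990584 = 0.981168
Parallel ([0.981168] and level switch): 1 − (1 − 0.981168)(1 − 0.985999) = 0.9997

0.9997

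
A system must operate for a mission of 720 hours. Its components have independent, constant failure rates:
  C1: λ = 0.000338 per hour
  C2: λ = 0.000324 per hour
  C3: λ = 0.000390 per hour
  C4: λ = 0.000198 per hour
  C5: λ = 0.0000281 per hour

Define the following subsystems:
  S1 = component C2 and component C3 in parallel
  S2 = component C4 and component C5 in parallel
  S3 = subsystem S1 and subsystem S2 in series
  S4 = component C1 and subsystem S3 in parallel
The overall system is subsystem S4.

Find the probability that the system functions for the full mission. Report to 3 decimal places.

0.988

R(C1) = exp(−0.000338 × 720) = 0.78399
R(C2) = exp(−0.000324 × 720) = 0.79193
R(C3) = exp(−0.000390 × 720) = 0.75518
R(C4) = exp(−0.000198 × 720) = 0.86714
R(C5) = exp(−0.0000281 × 720) = 0.97997
Parallel (C2 and C3): 1 − (1 − 0.79193)(1 − 0.75518) = 0.94906
Parallel (C4 and C5): 1 − (1 − 0.86714)(1 − 0.97997) = 0.99734
Series ([0.94906] and [0.99734]): 0.94906 × 0.99734 = 0.94654
Parallel (C1 and [0.94654]): 1 − (1 − 0.78399)(1 − 0.94654) = 0.988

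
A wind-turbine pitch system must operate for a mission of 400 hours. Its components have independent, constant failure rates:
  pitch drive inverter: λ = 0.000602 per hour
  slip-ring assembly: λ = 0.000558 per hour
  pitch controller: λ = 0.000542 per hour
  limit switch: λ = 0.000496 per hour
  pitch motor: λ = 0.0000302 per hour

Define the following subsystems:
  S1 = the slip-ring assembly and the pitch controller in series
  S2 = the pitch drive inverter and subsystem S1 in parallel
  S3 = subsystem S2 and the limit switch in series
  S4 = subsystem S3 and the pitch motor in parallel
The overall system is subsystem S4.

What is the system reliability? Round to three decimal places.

0.997

R(pitch drive inverter) = exp(−0.000602 × 400) = 0.78600
R(slip-ring assembly) = exp(−0.000558 × 400) = 0.79995
R(pitch controller) = exp(−0.000542 × 400) = 0.80509
R(limit switch) = exp(−0.000496 × 400) = 0.82004
R(pitch motor) = exp(−0.0000302 × 400) = 0.98799
Series (slip-ring assembly and pitch controller): 0.79995 × 0.80509 = 0.64403
Parallel (pitch drive inverter and [0.64403]): 1 − (1 − 0.78600)(1 − 0.64403) = 0.92382
Series ([0.92382] and limit switch): 0.92382 × 0.82004 = 0.75757
Parallel ([0.75757] and pitch motor): 1 − (1 − 0.75757)(1 − 0.98799) = 0.997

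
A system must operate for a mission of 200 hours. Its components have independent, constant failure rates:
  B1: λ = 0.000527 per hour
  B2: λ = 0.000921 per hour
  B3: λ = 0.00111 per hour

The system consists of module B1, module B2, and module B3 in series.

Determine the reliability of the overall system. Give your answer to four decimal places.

R(B1) = exp(−0.000527 × 200) = 0.899964
R(B2) = exp(−0.000921 × 200) = 0.831769
R(B3) = exp(−0.00111 × 200) = 0.800915
Series (B1, B2, and B3): 0.899964 × 0.831769 × 0.800915 = 0.5995

0.5995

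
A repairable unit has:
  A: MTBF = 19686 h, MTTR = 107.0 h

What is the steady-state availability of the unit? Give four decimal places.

A(A) = MTBF/(MTBF+MTTR) = 19686/(19686+107.0) = 0.9946

0.9946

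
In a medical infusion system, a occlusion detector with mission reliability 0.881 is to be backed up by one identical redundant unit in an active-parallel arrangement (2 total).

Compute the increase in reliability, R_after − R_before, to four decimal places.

0.1048

R_before = 0.881
R_after = 1 − (1 − 0.881)^2 = 0.9858
ΔR = 0.9858 − 0.881 = 0.1048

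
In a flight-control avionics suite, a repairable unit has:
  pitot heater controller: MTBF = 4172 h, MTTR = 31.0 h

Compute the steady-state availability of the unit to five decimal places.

A(pitot heater controller) = MTBF/(MTBF+MTTR) = 4172/(4172+31.0) = 0.99262

0.99262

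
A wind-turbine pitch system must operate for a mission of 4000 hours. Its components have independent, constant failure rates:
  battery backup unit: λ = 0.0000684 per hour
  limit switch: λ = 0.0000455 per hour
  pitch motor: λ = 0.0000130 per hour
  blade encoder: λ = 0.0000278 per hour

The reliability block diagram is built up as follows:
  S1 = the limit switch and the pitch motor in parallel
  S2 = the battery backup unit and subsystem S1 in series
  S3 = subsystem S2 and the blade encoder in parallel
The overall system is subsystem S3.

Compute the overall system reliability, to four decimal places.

R(battery backup unit) = exp(−0.0000684 × 4000) = 0.760636
R(limit switch) = exp(−0.0000455 × 4000) = 0.833601
R(pitch motor) = exp(−0.0000130 × 4000) = 0.949329
R(blade encoder) = exp(−0.0000278 × 4000) = 0.894760
Parallel (limit switch and pitch motor): 1 − (1 − 0.833601)(1 − 0.949329) = 0.991568
Series (battery backup unit and [0.991568]): 0.760636 × 0.991568 = 0.754222
Parallel ([0.754222] and blade encoder): 1 − (1 − 0.754222)(1 − 0.894760) = 0.9741

0.9741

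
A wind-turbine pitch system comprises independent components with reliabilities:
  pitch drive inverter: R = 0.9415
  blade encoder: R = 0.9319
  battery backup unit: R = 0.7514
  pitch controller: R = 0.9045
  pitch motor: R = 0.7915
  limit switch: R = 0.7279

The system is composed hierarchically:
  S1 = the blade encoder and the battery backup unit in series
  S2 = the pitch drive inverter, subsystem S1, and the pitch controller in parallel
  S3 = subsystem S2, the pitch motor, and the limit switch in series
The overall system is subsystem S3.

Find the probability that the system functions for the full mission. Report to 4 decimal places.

Series (blade encoder and battery backup unit): 0.931900 × 0.751400 = 0.700230
Parallel (pitch drive inverter, [0.700230], and pitch controller): 1 − (1 − 0.941500)(1 − 0.700230)(1 − 0.904500) = 0.998325
Series ([0.998325], pitch motor, and limit switch): 0.998325 × 0.791500 × 0.727900 = 0.5752

0.5752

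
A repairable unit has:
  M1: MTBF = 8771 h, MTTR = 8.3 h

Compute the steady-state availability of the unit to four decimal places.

A(M1) = MTBF/(MTBF+MTTR) = 8771/(8771+8.3) = 0.9991

0.9991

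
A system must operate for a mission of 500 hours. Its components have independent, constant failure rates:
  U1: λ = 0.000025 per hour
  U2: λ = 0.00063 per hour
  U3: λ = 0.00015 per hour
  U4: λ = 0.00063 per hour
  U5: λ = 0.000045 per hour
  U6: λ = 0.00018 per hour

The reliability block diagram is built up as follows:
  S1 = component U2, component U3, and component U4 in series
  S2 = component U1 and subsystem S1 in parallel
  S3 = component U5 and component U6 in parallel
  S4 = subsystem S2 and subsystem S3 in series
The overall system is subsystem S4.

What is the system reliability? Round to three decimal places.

R(U1) = exp(−0.000025 × 500) = 0.98758
R(U2) = exp(−0.00063 × 500) = 0.72979
R(U3) = exp(−0.00015 × 500) = 0.92774
R(U4) = exp(−0.00063 × 500) = 0.72979
R(U5) = exp(−0.000045 × 500) = 0.97775
R(U6) = exp(−0.00018 × 500) = 0.91393
Series (U2, U3, and U4): 0.72979 × 0.92774 × 0.72979 = 0.49411
Parallel (U1 and [0.49411]): 1 − (1 − 0.98758)(1 − 0.49411) = 0.99372
Parallel (U5 and U6): 1 − (1 − 0.97775)(1 − 0.91393) = 0.99808
Series ([0.99372] and [0.99808]): 0.99372 × 0.99808 = 0.992

0.992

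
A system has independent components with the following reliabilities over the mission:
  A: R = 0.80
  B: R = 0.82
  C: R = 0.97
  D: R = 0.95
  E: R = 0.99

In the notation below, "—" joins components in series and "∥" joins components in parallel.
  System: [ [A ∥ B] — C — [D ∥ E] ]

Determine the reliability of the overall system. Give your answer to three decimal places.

0.935

Parallel (A and B): 1 − (1 − 0.80000)(1 − 0.82000) = 0.96400
Parallel (D and E): 1 − (1 − 0.95000)(1 − 0.99000) = 0.99950
Series ([0.96400], C, and [0.99950]): 0.96400 × 0.97000 × 0.99950 = 0.935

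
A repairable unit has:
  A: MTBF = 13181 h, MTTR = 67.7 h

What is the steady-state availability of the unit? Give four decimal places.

0.9949

A(A) = MTBF/(MTBF+MTTR) = 13181/(13181+67.7) = 0.9949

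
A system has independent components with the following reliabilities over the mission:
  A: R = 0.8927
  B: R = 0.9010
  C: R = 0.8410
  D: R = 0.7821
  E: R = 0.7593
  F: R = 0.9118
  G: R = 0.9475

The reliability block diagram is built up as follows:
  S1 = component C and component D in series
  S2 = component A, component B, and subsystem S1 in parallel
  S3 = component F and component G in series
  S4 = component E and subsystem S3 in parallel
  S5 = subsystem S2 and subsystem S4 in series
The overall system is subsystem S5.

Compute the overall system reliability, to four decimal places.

0.9637

Series (C and D): 0.841000 × 0.782100 = 0.657746
Parallel (A, B, and [0.657746]): 1 − (1 − 0.892700)(1 − 0.901000)(1 − 0.657746) = 0.996364
Series (F and G): 0.911800 × 0.947500 = 0.863931
Parallel (E and [0.863931]): 1 − (1 − 0.759300)(1 − 0.863931) = 0.967248
Series ([0.996364] and [0.967248]): 0.996364 × 0.967248 = 0.9637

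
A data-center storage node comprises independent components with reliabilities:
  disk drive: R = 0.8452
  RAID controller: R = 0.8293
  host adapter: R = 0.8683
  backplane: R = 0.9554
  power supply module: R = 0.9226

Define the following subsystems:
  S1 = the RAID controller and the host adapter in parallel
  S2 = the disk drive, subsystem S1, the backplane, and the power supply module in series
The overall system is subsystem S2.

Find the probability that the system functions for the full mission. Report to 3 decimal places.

Parallel (RAID controller and host adapter): 1 − (1 − 0.82930)(1 − 0.86830) = 0.97752
Series (disk drive, [0.97752], backplane, and power supply module): 0.84520 × 0.97752 × 0.95540 × 0.92260 = 0.728

0.728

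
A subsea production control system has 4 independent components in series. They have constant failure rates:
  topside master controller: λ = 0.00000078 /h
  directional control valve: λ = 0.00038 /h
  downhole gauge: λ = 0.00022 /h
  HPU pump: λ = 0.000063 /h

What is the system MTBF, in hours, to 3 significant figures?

1510

Series of exponential components: λ_sys = Σ λ_i
λ_sys = 0.00000078 + 0.00038 + 0.00022 + 0.000063 = 6.6378e-04 /h
MTBF = 1 / λ_sys = 1510 h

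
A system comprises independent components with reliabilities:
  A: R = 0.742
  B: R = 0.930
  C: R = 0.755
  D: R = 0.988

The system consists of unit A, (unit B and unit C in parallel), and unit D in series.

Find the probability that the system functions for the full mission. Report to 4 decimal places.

Parallel (B and C): 1 − (1 − 0.930000)(1 − 0.755000) = 0.982850
Series (A, [0.982850], and D): 0.742000 × 0.982850 × 0.988000 = 0.7205

0.7205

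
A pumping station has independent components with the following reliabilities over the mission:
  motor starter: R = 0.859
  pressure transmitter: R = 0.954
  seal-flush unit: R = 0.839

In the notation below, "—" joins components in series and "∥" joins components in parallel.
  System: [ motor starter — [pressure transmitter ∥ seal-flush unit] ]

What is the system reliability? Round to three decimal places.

Parallel (pressure transmitter and seal-flush unit): 1 − (1 − 0.95400)(1 − 0.83900) = 0.99259
Series (motor starter and [0.99259]): 0.85900 × 0.99259 = 0.853

0.853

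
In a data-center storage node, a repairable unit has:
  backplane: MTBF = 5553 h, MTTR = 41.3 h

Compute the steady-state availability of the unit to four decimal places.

0.9926

A(backplane) = MTBF/(MTBF+MTTR) = 5553/(5553+41.3) = 0.9926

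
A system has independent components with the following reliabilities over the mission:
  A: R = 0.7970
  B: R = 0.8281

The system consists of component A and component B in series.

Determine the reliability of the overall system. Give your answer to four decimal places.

Series (A and B): 0.797000 × 0.828100 = 0.6600

0.6600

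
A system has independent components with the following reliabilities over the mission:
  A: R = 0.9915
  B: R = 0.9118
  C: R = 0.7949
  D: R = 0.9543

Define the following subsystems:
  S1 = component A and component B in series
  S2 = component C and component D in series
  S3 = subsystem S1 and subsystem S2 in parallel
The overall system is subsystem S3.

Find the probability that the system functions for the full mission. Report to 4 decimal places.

Series (A and B): 0.991500 × 0.911800 = 0.904050
Series (C and D): 0.794900 × 0.954300 = 0.758573
Parallel ([0.904050] and [0.758573]): 1 − (1 − 0.904050)(1 − 0.758573) = 0.9768

0.9768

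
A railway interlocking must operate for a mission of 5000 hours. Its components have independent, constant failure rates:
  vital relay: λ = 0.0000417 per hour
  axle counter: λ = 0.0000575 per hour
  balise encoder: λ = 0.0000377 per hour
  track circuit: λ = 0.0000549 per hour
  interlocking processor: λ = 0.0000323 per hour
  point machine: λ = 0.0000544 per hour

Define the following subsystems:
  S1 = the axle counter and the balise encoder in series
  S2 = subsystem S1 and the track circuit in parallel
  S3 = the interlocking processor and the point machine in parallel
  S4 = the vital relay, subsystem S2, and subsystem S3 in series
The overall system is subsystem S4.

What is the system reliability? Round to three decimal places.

0.712

R(vital relay) = exp(−0.0000417 × 5000) = 0.81180
R(axle counter) = exp(−0.0000575 × 5000) = 0.75014
R(balise encoder) = exp(−0.0000377 × 5000) = 0.82820
R(track circuit) = exp(−0.0000549 × 5000) = 0.75995
R(interlocking processor) = exp(−0.0000323 × 5000) = 0.85087
R(point machine) = exp(−0.0000544 × 5000) = 0.76185
Series (axle counter and balise encoder): 0.75014 × 0.82820 = 0.62127
Parallel ([0.62127] and track circuit): 1 − (1 − 0.62127)(1 − 0.75995) = 0.90909
Parallel (interlocking processor and point machine): 1 − (1 − 0.85087)(1 − 0.76185) = 0.96448
Series (vital relay, [0.90909], and [0.96448]): 0.81180 × 0.90909 × 0.96448 = 0.712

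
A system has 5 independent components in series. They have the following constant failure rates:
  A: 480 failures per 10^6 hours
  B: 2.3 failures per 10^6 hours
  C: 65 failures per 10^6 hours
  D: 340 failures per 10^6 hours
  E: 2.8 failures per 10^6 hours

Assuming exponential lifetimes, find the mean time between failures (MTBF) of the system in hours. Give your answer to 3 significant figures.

Series of exponential components: λ_sys = Σ λ_i
λ_sys = 0.00048 + 0.0000023 + 0.000065 + 0.00034 + 0.0000028 = 8.9010e-04 /h
MTBF = 1 / λ_sys = 1120 h

1120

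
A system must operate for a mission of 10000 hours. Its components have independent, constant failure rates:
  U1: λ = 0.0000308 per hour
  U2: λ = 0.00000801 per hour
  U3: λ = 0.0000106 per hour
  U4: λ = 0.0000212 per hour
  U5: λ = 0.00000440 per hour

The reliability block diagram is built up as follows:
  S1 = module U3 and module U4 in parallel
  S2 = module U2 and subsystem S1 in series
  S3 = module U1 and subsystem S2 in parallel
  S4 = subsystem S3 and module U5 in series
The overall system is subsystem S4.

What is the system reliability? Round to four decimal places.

R(U1) = exp(−0.0000308 × 10000) = 0.734915
R(U2) = exp(−0.00000801 × 10000) = 0.923024
R(U3) = exp(−0.0000106 × 10000) = 0.899425
R(U4) = exp(−0.0000212 × 10000) = 0.808965
R(U5) = exp(−0.00000440 × 10000) = 0.956954
Parallel (U3 and U4): 1 − (1 − 0.899425)(1 − 0.808965) = 0.980787
Series (U2 and [0.980787]): 0.923024 × 0.980787 = 0.905290
Parallel (U1 and [0.905290]): 1 − (1 − 0.734915)(1 − 0.905290) = 0.974894
Series ([0.974894] and U5): 0.974894 × 0.956954 = 0.9329

0.9329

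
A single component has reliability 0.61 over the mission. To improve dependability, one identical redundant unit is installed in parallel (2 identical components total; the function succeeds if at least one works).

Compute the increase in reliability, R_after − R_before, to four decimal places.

R_before = 0.61
R_after = 1 − (1 − 0.61)^2 = 0.8479
ΔR = 0.8479 − 0.61 = 0.2379

0.2379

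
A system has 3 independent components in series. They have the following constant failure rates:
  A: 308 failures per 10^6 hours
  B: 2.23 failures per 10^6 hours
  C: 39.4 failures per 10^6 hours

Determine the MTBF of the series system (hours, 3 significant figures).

Series of exponential components: λ_sys = Σ λ_i
λ_sys = 0.000308 + 0.00000223 + 0.0000394 = 3.4963e-04 /h
MTBF = 1 / λ_sys = 2860 h

2860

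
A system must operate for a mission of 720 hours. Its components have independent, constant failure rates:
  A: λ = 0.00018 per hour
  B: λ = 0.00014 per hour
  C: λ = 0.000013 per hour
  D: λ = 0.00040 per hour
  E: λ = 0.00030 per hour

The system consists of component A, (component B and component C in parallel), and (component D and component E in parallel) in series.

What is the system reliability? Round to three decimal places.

R(A) = exp(−0.00018 × 720) = 0.87845
R(B) = exp(−0.00014 × 720) = 0.90411
R(C) = exp(−0.000013 × 720) = 0.99068
R(D) = exp(−0.00040 × 720) = 0.74976
R(E) = exp(−0.00030 × 720) = 0.80574
Parallel (B and C): 1 − (1 − 0.90411)(1 − 0.99068) = 0.99911
Parallel (D and E): 1 − (1 − 0.74976)(1 − 0.80574) = 0.95139
Series (A, [0.99911], and [0.95139]): 0.87845 × 0.99911 × 0.95139 = 0.835

0.835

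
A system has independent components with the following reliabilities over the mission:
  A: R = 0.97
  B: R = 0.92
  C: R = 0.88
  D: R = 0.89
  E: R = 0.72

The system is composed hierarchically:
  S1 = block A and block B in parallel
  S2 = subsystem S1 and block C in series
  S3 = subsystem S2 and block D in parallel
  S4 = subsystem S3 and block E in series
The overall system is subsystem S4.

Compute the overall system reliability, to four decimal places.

Parallel (A and B): 1 − (1 − 0.970000)(1 − 0.920000) = 0.997600
Series ([0.997600] and C): 0.997600 × 0.880000 = 0.877888
Parallel ([0.877888] and D): 1 − (1 − 0.877888)(1 − 0.890000) = 0.986568
Series ([0.986568] and E): 0.986568 × 0.720000 = 0.7103

0.7103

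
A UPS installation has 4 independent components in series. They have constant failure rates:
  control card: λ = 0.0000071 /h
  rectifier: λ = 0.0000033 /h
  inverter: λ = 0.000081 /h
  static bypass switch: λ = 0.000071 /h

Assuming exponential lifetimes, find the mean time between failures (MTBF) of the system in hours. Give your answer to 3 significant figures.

6160

Series of exponential components: λ_sys = Σ λ_i
λ_sys = 0.0000071 + 0.0000033 + 0.000081 + 0.000071 = 1.6240e-04 /h
MTBF = 1 / λ_sys = 6160 h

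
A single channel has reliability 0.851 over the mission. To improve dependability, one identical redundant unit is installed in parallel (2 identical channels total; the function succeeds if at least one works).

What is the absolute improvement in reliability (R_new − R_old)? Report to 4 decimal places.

0.1268

R_before = 0.851
R_after = 1 − (1 − 0.851)^2 = 0.9778
ΔR = 0.9778 − 0.851 = 0.1268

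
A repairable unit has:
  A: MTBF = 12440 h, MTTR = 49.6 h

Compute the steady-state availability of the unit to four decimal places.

A(A) = MTBF/(MTBF+MTTR) = 12440/(12440+49.6) = 0.9960

0.9960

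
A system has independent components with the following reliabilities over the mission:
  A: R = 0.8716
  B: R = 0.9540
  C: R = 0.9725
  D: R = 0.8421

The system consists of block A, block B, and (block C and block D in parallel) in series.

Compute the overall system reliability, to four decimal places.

Parallel (C and D): 1 − (1 − 0.972500)(1 − 0.842100) = 0.995658
Series (A, B, and [0.995658]): 0.871600 × 0.954000 × 0.995658 = 0.8279

0.8279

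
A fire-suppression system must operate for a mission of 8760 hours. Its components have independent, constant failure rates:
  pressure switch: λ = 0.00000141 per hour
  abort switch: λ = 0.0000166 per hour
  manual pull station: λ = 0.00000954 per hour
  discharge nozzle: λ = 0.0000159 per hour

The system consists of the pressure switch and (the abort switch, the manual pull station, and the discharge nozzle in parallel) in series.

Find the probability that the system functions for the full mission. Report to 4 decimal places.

R(pressure switch) = exp(−0.00000141 × 8760) = 0.987724
R(abort switch) = exp(−0.0000166 × 8760) = 0.864663
R(manual pull station) = exp(−0.00000954 × 8760) = 0.919826
R(discharge nozzle) = exp(−0.0000159 × 8760) = 0.869981
Parallel (abort switch, manual pull station, and discharge nozzle): 1 − (1 − 0.864663)(1 − 0.919826)(1 − 0.869981) = 0.998589
Series (pressure switch and [0.998589]): 0.987724 × 0.998589 = 0.9863

0.9863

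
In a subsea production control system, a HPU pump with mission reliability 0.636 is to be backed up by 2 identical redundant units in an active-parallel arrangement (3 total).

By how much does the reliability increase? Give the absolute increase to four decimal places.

R_before = 0.636
R_after = 1 − (1 − 0.636)^3 = 0.9518
ΔR = 0.9518 − 0.636 = 0.3158

0.3158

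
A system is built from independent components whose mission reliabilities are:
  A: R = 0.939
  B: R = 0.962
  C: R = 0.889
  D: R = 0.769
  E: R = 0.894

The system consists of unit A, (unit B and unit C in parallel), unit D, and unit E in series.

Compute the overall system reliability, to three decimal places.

0.643

Parallel (B and C): 1 − (1 − 0.96200)(1 − 0.88900) = 0.99578
Series (A, [0.99578], D, and E): 0.93900 × 0.99578 × 0.76900 × 0.89400 = 0.643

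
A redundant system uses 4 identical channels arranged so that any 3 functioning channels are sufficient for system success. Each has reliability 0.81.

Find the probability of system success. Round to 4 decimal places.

0.8344

R = Σ_{i=3}^{4} C(4,i) p^i (1−p)^{4−i} with p = 0.81
C(4,3)·0.81^3·0.19^1 = 0.403895
C(4,4)·0.81^4·0.19^0 = 0.430467
Sum = 0.8344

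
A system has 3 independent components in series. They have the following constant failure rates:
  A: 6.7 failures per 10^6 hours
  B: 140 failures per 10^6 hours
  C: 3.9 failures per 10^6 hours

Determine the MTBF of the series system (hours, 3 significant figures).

Series of exponential components: λ_sys = Σ λ_i
λ_sys = 0.0000067 + 0.00014 + 0.0000039 = 1.5060e-04 /h
MTBF = 1 / λ_sys = 6640 h

6640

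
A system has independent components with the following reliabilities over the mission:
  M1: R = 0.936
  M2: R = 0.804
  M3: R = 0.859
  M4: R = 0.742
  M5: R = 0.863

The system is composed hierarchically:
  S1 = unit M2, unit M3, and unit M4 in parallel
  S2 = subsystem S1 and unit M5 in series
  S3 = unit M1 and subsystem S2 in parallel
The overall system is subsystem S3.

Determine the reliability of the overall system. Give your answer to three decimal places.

Parallel (M2, M3, and M4): 1 − (1 − 0.80400)(1 − 0.85900)(1 − 0.74200) = 0.99287
Series ([0.99287] and M5): 0.99287 × 0.86300 = 0.85685
Parallel (M1 and [0.85685]): 1 − (1 − 0.93600)(1 − 0.85685) = 0.991

0.991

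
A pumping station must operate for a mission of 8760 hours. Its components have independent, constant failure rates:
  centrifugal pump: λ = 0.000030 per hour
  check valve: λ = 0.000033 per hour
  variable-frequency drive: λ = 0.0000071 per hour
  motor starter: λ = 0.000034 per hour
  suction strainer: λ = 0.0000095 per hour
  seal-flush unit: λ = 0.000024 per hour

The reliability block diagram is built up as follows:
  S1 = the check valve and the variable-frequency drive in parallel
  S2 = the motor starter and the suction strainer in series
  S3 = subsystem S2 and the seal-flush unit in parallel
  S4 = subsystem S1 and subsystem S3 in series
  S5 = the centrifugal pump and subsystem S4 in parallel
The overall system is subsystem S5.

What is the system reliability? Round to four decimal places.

R(centrifugal pump) = exp(−0.000030 × 8760) = 0.768896
R(check valve) = exp(−0.000033 × 8760) = 0.748952
R(variable-frequency drive) = exp(−0.0000071 × 8760) = 0.939699
R(motor starter) = exp(−0.000034 × 8760) = 0.742420
R(suction strainer) = exp(−0.0000095 × 8760) = 0.920149
R(seal-flush unit) = exp(−0.000024 × 8760) = 0.810390
Parallel (check valve and variable-frequency drive): 1 − (1 − 0.748952)(1 − 0.939699) = 0.984862
Series (motor starter and suction strainer): 0.742420 × 0.920149 = 0.683137
Parallel ([0.683137] and seal-flush unit): 1 − (1 − 0.683137)(1 − 0.810390) = 0.939920
Series ([0.984862] and [0.939920]): 0.984862 × 0.939920 = 0.925691
Parallel (centrifugal pump and [0.925691]): 1 − (1 − 0.768896)(1 − 0.925691) = 0.9828

0.9828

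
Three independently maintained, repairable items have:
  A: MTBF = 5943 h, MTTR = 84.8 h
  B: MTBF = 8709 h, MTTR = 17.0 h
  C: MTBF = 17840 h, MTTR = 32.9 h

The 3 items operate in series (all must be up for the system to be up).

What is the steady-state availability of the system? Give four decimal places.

A(A) = MTBF/(MTBF+MTTR) = 5943/(5943+84.8) = 0.985932
A(B) = MTBF/(MTBF+MTTR) = 8709/(8709+17.0) = 0.998052
A(C) = MTBF/(MTBF+MTTR) = 17840/(17840+32.9) = 0.998159
Series availability: 0.985932 × 0.998052 × 0.998159 = 0.9822

0.9822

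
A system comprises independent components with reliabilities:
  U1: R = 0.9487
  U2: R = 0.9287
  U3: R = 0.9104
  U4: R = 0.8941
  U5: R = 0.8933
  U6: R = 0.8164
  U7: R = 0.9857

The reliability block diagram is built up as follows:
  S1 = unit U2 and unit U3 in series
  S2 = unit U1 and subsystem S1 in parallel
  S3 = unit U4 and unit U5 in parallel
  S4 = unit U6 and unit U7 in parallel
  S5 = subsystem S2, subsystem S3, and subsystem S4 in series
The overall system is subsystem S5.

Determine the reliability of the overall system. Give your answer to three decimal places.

0.978

Series (U2 and U3): 0.92870 × 0.91040 = 0.84549
Parallel (U1 and [0.84549]): 1 − (1 − 0.94870)(1 − 0.84549) = 0.99207
Parallel (U4 and U5): 1 − (1 − 0.89410)(1 − 0.89330) = 0.98870
Parallel (U6 and U7): 1 − (1 − 0.81640)(1 − 0.98570) = 0.99737
Series ([0.99207], [0.98870], and [0.99737]): 0.99207 × 0.98870 × 0.99737 = 0.978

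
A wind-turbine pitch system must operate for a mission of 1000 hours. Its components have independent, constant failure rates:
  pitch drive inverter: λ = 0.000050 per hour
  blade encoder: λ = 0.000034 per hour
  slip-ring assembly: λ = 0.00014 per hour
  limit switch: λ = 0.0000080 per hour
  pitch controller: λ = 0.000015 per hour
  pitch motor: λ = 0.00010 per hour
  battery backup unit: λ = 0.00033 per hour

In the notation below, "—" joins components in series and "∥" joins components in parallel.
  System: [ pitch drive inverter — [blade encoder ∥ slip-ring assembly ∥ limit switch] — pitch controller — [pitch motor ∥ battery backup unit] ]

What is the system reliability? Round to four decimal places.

0.9120

R(pitch drive inverter) = exp(−0.000050 × 1000) = 0.951229
R(blade encoder) = exp(−0.000034 × 1000) = 0.966572
R(slip-ring assembly) = exp(−0.00014 × 1000) = 0.869358
R(limit switch) = exp(−0.0000080 × 1000) = 0.992032
R(pitch controller) = exp(−0.000015 × 1000) = 0.985112
R(pitch motor) = exp(−0.00010 × 1000) = 0.904837
R(battery backup unit) = exp(−0.00033 × 1000) = 0.718924
Parallel (blade encoder, slip-ring assembly, and limit switch): 1 − (1 − 0.966572)(1 − 0.869358)(1 − 0.992032) = 0.999965
Parallel (pitch motor and battery backup unit): 1 − (1 − 0.904837)(1 − 0.718924) = 0.973252
Series (pitch drive inverter, [0.999965], pitch controller, and [0.973252]): 0.951229 × 0.999965 × 0.985112 × 0.973252 = 0.9120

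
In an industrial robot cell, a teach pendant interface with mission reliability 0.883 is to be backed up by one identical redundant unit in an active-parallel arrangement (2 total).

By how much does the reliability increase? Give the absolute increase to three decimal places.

R_before = 0.883
R_after = 1 − (1 − 0.883)^2 = 0.986
ΔR = 0.986 − 0.883 = 0.103

0.103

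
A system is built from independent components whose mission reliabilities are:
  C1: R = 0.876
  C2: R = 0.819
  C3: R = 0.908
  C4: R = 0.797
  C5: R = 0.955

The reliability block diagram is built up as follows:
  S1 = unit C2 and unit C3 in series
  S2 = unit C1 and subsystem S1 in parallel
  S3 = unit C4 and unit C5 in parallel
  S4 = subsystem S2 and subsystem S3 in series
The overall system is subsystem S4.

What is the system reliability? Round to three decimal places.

0.959

Series (C2 and C3): 0.81900 × 0.90800 = 0.74365
Parallel (C1 and [0.74365]): 1 − (1 − 0.87600)(1 − 0.74365) = 0.96821
Parallel (C4 and C5): 1 − (1 − 0.79700)(1 − 0.95500) = 0.99087
Series ([0.96821] and [0.99087]): 0.96821 × 0.99087 = 0.959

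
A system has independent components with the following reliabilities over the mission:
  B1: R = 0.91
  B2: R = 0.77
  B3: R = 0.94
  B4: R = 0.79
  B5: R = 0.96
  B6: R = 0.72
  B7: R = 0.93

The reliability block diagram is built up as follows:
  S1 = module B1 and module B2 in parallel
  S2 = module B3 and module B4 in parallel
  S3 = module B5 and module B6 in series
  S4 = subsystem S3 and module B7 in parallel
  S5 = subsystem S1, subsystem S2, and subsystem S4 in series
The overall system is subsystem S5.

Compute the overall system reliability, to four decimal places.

Parallel (B1 and B2): 1 − (1 − 0.910000)(1 − 0.770000) = 0.979300
Parallel (B3 and B4): 1 − (1 − 0.940000)(1 − 0.790000) = 0.987400
Series (B5 and B6): 0.960000 × 0.720000 = 0.691200
Parallel ([0.691200] and B7): 1 − (1 − 0.691200)(1 − 0.930000) = 0.978384
Series ([0.979300], [0.987400], and [0.978384]): 0.979300 × 0.987400 × 0.978384 = 0.9461

0.9461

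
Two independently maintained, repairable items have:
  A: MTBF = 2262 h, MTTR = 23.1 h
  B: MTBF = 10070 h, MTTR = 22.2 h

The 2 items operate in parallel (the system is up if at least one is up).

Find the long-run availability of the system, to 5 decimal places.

A(A) = MTBF/(MTBF+MTTR) = 2262/(2262+23.1) = 0.989891
A(B) = MTBF/(MTBF+MTTR) = 10070/(10070+22.2) = 0.997800
Parallel availability: 1 − (1 − 0.989891)(1 − 0.997800) = 0.99998

0.99998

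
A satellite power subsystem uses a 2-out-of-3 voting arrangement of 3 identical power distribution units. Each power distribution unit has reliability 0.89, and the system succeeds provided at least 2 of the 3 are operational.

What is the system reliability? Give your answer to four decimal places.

R = Σ_{i=2}^{3} C(3,i) p^i (1−p)^{3−i} with p = 0.89
C(3,2)·0.89^2·0.11^1 = 0.261393
C(3,3)·0.89^3·0.11^0 = 0.704969
Sum = 0.9664

0.9664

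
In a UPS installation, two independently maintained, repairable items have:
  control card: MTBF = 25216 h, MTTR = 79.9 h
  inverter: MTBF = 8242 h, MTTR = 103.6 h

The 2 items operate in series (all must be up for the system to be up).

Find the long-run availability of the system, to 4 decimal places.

0.9845

A(control card) = MTBF/(MTBF+MTTR) = 25216/(25216+79.9) = 0.996841
A(inverter) = MTBF/(MTBF+MTTR) = 8242/(8242+103.6) = 0.987586
Series availability: 0.996841 × 0.987586 = 0.9845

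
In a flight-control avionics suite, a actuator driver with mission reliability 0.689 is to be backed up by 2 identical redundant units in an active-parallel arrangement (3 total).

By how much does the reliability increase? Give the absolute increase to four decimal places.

0.2809

R_before = 0.689
R_after = 1 − (1 − 0.689)^3 = 0.9699
ΔR = 0.9699 − 0.689 = 0.2809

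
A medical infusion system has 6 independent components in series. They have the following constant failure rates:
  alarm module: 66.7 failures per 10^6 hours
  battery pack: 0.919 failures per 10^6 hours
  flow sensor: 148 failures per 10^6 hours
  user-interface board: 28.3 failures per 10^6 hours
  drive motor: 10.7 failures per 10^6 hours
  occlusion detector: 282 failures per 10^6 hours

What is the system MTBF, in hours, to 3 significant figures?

1860

Series of exponential components: λ_sys = Σ λ_i
λ_sys = 0.0000667 + 0.000000919 + 0.000148 + 0.0000283 + 0.0000107 + 0.000282 = 5.3662e-04 /h
MTBF = 1 / λ_sys = 1860 h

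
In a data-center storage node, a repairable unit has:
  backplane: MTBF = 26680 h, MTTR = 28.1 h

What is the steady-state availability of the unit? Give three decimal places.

A(backplane) = MTBF/(MTBF+MTTR) = 26680/(26680+28.1) = 0.999

0.999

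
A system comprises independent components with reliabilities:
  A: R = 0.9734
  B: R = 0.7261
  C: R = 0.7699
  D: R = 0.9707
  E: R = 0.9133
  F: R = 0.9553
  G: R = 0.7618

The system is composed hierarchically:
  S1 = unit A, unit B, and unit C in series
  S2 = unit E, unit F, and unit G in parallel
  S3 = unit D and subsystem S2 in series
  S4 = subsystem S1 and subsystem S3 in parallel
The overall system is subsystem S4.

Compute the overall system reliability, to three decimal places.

0.986

Series (A, B, and C): 0.97340 × 0.72610 × 0.76990 = 0.54415
Parallel (E, F, and G): 1 − (1 − 0.91330)(1 − 0.95530)(1 − 0.76180) = 0.99908
Series (D and [0.99908]): 0.97070 × 0.99908 = 0.96981
Parallel ([0.54415] and [0.96981]): 1 − (1 − 0.54415)(1 − 0.96981) = 0.986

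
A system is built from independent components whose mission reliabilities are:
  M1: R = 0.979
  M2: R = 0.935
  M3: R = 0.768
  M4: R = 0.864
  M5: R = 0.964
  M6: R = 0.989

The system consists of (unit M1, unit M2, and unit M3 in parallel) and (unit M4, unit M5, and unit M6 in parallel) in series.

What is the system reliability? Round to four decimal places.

0.9996

Parallel (M1, M2, and M3): 1 − (1 − 0.979000)(1 − 0.935000)(1 − 0.768000) = 0.999683
Parallel (M4, M5, and M6): 1 − (1 − 0.864000)(1 − 0.964000)(1 − 0.989000) = 0.999946
Series ([0.999683] and [0.999946]): 0.999683 × 0.999946 = 0.9996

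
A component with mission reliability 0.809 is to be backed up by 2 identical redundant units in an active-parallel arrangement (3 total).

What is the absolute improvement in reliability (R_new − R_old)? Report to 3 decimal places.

R_before = 0.809
R_after = 1 − (1 − 0.809)^3 = 0.993
ΔR = 0.993 − 0.809 = 0.184

0.184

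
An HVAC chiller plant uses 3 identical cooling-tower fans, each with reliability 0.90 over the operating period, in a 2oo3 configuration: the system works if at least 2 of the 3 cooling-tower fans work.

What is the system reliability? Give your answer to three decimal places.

R = Σ_{i=2}^{3} C(3,i) p^i (1−p)^{3−i} with p = 0.90
C(3,2)·0.90^2·0.10^1 = 0.24300
C(3,3)·0.90^3·0.10^0 = 0.72900
Sum = 0.972

0.972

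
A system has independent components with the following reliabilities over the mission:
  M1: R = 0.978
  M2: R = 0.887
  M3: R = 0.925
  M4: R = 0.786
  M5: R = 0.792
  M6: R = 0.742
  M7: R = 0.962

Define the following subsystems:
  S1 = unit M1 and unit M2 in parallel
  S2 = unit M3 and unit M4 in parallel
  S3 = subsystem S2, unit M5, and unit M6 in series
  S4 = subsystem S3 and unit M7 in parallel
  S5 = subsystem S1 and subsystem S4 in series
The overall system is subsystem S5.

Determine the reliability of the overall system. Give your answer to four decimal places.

0.9815

Parallel (M1 and M2): 1 − (1 − 0.978000)(1 − 0.887000) = 0.997514
Parallel (M3 and M4): 1 − (1 − 0.925000)(1 − 0.786000) = 0.983950
Series ([0.983950], M5, and M6): 0.983950 × 0.792000 × 0.742000 = 0.578232
Parallel ([0.578232] and M7): 1 − (1 − 0.578232)(1 − 0.962000) = 0.983973
Series ([0.997514] and [0.983973]): 0.997514 × 0.983973 = 0.9815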